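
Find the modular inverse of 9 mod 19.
9^(-1) ≡ 17 (mod 19). Verification: 9 × 17 = 153 ≡ 1 (mod 19)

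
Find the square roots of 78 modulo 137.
The square roots of 78 mod 137 are 30 and 107. Verify: 30² = 900 ≡ 78 (mod 137)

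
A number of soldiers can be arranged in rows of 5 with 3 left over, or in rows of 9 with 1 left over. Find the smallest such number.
M = 5 × 9 = 45. M₁ = 9, y₁ ≡ 4 (mod 5). M₂ = 5, y₂ ≡ 2 (mod 9). k = 3×9×4 + 1×5×2 ≡ 28 (mod 45). The smallest positive such number is 28.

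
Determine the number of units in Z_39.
24

Prime factorization: 39 = 3 × 13
Using the formula φ(n) = n × Π(1 - 1/p) for each prime factor p:
φ(39) = 39 × (1 - 1/3) × (1 - 1/13)
φ(39) = 24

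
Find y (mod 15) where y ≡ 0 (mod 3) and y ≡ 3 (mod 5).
M = 3 × 5 = 15. M₁ = 5, y₁ ≡ 2 (mod 3). M₂ = 3, y₂ ≡ 2 (mod 5). y = 0×5×2 + 3×3×2 ≡ 3 (mod 15)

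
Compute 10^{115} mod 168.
136

Using successive squaring:
Binary expansion of 115: 1110011
Powers of 10 mod 168 (each is the square of the previous):
  10^1 ≡ 10 (mod 168)
  10^2 ≡ 10² = 100 ≡ 100 (mod 168)
  10^4 ≡ 100² = 10000 ≡ 88 (mod 168)
  10^8 ≡ 88² = 7744 ≡ 16 (mod 168)
  10^16 ≡ 16² = 256 ≡ 88 (mod 168)
  10^32 ≡ 88² = 7744 ≡ 16 (mod 168)
  10^64 ≡ 16² = 256 ≡ 88 (mod 168)
115 = 64 + 32 + 16 + 2 + 1, so 10^115 = 10^64 × 10^32 × 10^16 × 10^2 × 10^1 ≡ 88 × 16 × 88 × 100 × 10 (mod 168)
Multiplying step by step:
  88 × 16 = 1408 ≡ 64 (mod 168)
  64 × 88 = 5632 ≡ 88 (mod 168)
  88 × 100 = 8800 ≡ 64 (mod 168)
  64 × 10 = 640 ≡ 136 (mod 168)
Result: 10^115 ≡ 136 (mod 168)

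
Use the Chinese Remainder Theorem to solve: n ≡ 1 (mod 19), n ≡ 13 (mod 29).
419

Using the Chinese Remainder Theorem:
M = product of moduli = 551
For equation 1: M_1 = 29, 29 ≡ 10 (mod 19), inverse of 29 mod 19 is 2 (check: 10 × 2 = 20 ≡ 1 (mod 19))
For equation 2: M_2 = 19, 19 ≡ 19 (mod 29), inverse of 19 mod 29 is 26 (check: 19 × 26 = 494 ≡ 1 (mod 29))
Combine: n ≡ Σ r_i×M_i×(M_i⁻¹ mod m_i) = 1×29×2 + 13×19×26 = 58 + 6422 = 6480
6480 mod 551 = 419
n ≡ 419 (mod 551)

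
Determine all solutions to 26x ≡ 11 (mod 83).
10

Since gcd(26, 83) = 1 divides 11, a solution exists.
Multiply both sides by the inverse of 26 mod 83:
  26^(-1) mod 83 = 16
  x ≡ 16 × 11 ≡ 176 ≡ 10 (mod 83)
Verification: 26 × 10 = 260 = 3 × 83 + 11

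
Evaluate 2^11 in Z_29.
Using repeated squaring. 11 = 8 + 2 + 1 (binary 1011). Repeated squaring mod 29: 2^1 ≡ 2; 2^2 ≡ 2² = 4 ≡ 4; 2^4 ≡ 4² = 16 ≡ 16; 2^8 ≡ 16² = 256 ≡ 24. Multiply: 2^11 = 2^8 × 2^2 × 2^1 ≡ 24 × 4 × 2 (mod 29): 24 × 4 = 96 ≡ 9; 9 × 2 = 18 ≡ 18. So 2^11 ≡ 18 (mod 29).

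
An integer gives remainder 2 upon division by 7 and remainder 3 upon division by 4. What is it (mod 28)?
M = 7 × 4 = 28. M₁ = 4, y₁ ≡ 2 (mod 7). M₂ = 7, y₂ ≡ 3 (mod 4). n = 2×4×2 + 3×7×3 ≡ 23 (mod 28). The smallest positive such number is 23.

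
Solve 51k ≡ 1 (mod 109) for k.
51^(-1) ≡ 62 (mod 109). Verification: 51 × 62 = 3162 ≡ 1 (mod 109)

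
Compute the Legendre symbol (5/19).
(5/19) = 5^{9} mod 19 = 1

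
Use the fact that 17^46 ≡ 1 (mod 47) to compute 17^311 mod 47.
By Fermat: 17^{46} ≡ 1 (mod 47). 311 = 6×46 + 35. So 17^{311} ≡ 17^{35} ≡ 8 (mod 47)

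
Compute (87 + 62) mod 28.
9

(87 + 62) = 149
149 mod 28 = 9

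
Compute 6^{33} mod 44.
40

Using successive squaring:
Binary expansion of 33: 100001
Powers of 6 mod 44 (each is the square of the previous):
  6^1 ≡ 6 (mod 44)
  6^2 ≡ 6² = 36 ≡ 36 (mod 44)
  6^4 ≡ 36² = 1296 ≡ 20 (mod 44)
  6^8 ≡ 20² = 400 ≡ 4 (mod 44)
  6^16 ≡ 4² = 16 ≡ 16 (mod 44)
  6^32 ≡ 16² = 256 ≡ 36 (mod 44)
33 = 32 + 1, so 6^33 = 6^32 × 6^1 ≡ 36 × 6 (mod 44)
Multiplying step by step:
  36 × 6 = 216 ≡ 40 (mod 44)
Result: 6^33 ≡ 40 (mod 44)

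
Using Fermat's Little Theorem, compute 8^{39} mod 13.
5

By Fermat's Little Theorem, a^(p-1) ≡ 1 (mod p) for prime p and gcd(a, p) = 1
Here p = 13, so 8^12 ≡ 1 (mod 13)
We can reduce the exponent: 39 mod 12 = 3
So 8^39 ≡ 8^3 (mod 13)
Computing: 8^3 mod 13 = 5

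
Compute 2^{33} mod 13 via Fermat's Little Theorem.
5

By Fermat's Little Theorem, a^(p-1) ≡ 1 (mod p) for prime p and gcd(a, p) = 1
Here p = 13, so 2^12 ≡ 1 (mod 13)
We can reduce the exponent: 33 mod 12 = 9
So 2^33 ≡ 2^9 (mod 13)
Computing: 2^9 mod 13 = 5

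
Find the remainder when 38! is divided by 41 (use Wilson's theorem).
(40)! = (38)! × (39) × (40) ≡ -1 (mod 41). So (38)! ≡ -1 × [(40)(39)]^(-1) ≡ 20 (mod 41)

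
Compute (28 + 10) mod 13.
12

(28 + 10) = 38
38 mod 13 = 12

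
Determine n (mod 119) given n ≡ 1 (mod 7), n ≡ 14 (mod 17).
99

Using the Chinese Remainder Theorem:
M = product of moduli = 119
For equation 1: M_1 = 17, 17 ≡ 3 (mod 7), inverse of 17 mod 7 is 5 (check: 3 × 5 = 15 ≡ 1 (mod 7))
For equation 2: M_2 = 7, 7 ≡ 7 (mod 17), inverse of 7 mod 17 is 5 (check: 7 × 5 = 35 ≡ 1 (mod 17))
Combine: n ≡ Σ r_i×M_i×(M_i⁻¹ mod m_i) = 1×17×5 + 14×7×5 = 85 + 490 = 575
575 mod 119 = 99
n ≡ 99 (mod 119)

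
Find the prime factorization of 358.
2 × 179

Divide by primes starting from smallest:
358 ÷ 2 = 179
179 ÷ 179 = 1

358 = 2 × 179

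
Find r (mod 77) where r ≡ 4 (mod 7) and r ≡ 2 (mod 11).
M = 7 × 11 = 77. M₁ = 11, y₁ ≡ 2 (mod 7). M₂ = 7, y₂ ≡ 8 (mod 11). r = 4×11×2 + 2×7×8 ≡ 46 (mod 77)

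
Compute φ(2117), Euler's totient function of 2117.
2016

Prime factorization: 2117 = 29 × 73
Using the formula φ(n) = n × Π(1 - 1/p) for each prime factor p:
φ(2117) = 2117 × (1 - 1/29) × (1 - 1/73)
φ(2117) = 2016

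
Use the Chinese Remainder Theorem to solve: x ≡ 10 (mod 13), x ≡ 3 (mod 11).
36

Using the Chinese Remainder Theorem:
M = product of moduli = 143
For equation 1: M_1 = 11, 11 ≡ 11 (mod 13), inverse of 11 mod 13 is 6 (check: 11 × 6 = 66 ≡ 1 (mod 13))
For equation 2: M_2 = 13, 13 ≡ 2 (mod 11), inverse of 13 mod 11 is 6 (check: 2 × 6 = 12 ≡ 1 (mod 11))
Combine: x ≡ Σ r_i×M_i×(M_i⁻¹ mod m_i) = 10×11×6 + 3×13×6 = 660 + 234 = 894
894 mod 143 = 36
x ≡ 36 (mod 143)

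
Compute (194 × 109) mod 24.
2

(194 × 109) = 21146
21146 mod 24 = 2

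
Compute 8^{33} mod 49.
36

Using successive squaring:
Binary expansion of 33: 100001
Powers of 8 mod 49 (each is the square of the previous):
  8^1 ≡ 8 (mod 49)
  8^2 ≡ 8² = 64 ≡ 15 (mod 49)
  8^4 ≡ 15² = 225 ≡ 29 (mod 49)
  8^8 ≡ 29² = 841 ≡ 8 (mod 49)
  8^16 ≡ 8² = 64 ≡ 15 (mod 49)
  8^32 ≡ 15² = 225 ≡ 29 (mod 49)
33 = 32 + 1, so 8^33 = 8^32 × 8^1 ≡ 29 × 8 (mod 49)
Multiplying step by step:
  29 × 8 = 232 ≡ 36 (mod 49)
Result: 8^33 ≡ 36 (mod 49)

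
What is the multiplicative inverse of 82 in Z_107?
82^(-1) ≡ 77 (mod 107). Verification: 82 × 77 = 6314 ≡ 1 (mod 107)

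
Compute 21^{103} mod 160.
61

Using successive squaring:
Binary expansion of 103: 1100111
Powers of 21 mod 160 (each is the square of the previous):
  21^1 ≡ 21 (mod 160)
  21^2 ≡ 21² = 441 ≡ 121 (mod 160)
  21^4 ≡ 121² = 14641 ≡ 81 (mod 160)
  21^8 ≡ 81² = 6561 ≡ 1 (mod 160)
  21^16 ≡ 1² = 1 ≡ 1 (mod 160)
  21^32 ≡ 1² = 1 ≡ 1 (mod 160)
  21^64 ≡ 1² = 1 ≡ 1 (mod 160)
103 = 64 + 32 + 4 + 2 + 1, so 21^103 = 21^64 × 21^32 × 21^4 × 21^2 × 21^1 ≡ 1 × 1 × 81 × 121 × 21 (mod 160)
Multiplying step by step:
  1 × 1 = 1 ≡ 1 (mod 160)
  1 × 81 = 81 ≡ 81 (mod 160)
  81 × 121 = 9801 ≡ 41 (mod 160)
  41 × 21 = 861 ≡ 61 (mod 160)
Result: 21^103 ≡ 61 (mod 160)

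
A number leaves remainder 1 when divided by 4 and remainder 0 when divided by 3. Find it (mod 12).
M = 4 × 3 = 12. M₁ = 3, y₁ ≡ 3 (mod 4). M₂ = 4, y₂ ≡ 1 (mod 3). t = 1×3×3 + 0×4×1 ≡ 9 (mod 12)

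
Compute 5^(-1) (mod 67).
27

Using Extended Euclidean Algorithm:
gcd(5, 67) = 1
Bezout coefficients: 5 × 27 + 67 × -2 = 1
So 5 × 27 ≡ 1 (mod 67)
The inverse is 27 mod 67 = 27
Verification: 5 × 27 = 135 = 2 × 67 + 1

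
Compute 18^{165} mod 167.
65

Using successive squaring:
Binary expansion of 165: 10100101
Powers of 18 mod 167 (each is the square of the previous):
  18^1 ≡ 18 (mod 167)
  18^2 ≡ 18² = 324 ≡ 157 (mod 167)
  18^4 ≡ 157² = 24649 ≡ 100 (mod 167)
  18^8 ≡ 100² = 10000 ≡ 147 (mod 167)
  18^16 ≡ 147² = 21609 ≡ 66 (mod 167)
  18^32 ≡ 66² = 4356 ≡ 14 (mod 167)
  18^64 ≡ 14² = 196 ≡ 29 (mod 167)
  18^128 ≡ 29² = 841 ≡ 6 (mod 167)
165 = 128 + 32 + 4 + 1, so 18^165 = 18^128 × 18^32 × 18^4 × 18^1 ≡ 6 × 14 × 100 × 18 (mod 167)
Multiplying step by step:
  6 × 14 = 84 ≡ 84 (mod 167)
  84 × 100 = 8400 ≡ 50 (mod 167)
  50 × 18 = 900 ≡ 65 (mod 167)
Result: 18^165 ≡ 65 (mod 167)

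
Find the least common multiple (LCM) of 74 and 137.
10138

First find GCD(74, 137) using the Euclidean algorithm:
74 = 0 × 137 + 74
137 = 1 × 74 + 63
74 = 1 × 63 + 11
63 = 5 × 11 + 8
11 = 1 × 8 + 3
8 = 2 × 3 + 2
3 = 1 × 2 + 1
2 = 2 × 1 + 0
GCD(74, 137) = 1

LCM formula: LCM(a, b) = (a × b) / GCD(a, b)
LCM(74, 137) = (74 × 137) / 1
LCM(74, 137) = 10138 / 1
LCM(74, 137) = 10138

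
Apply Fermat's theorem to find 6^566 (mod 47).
By Fermat: 6^{46} ≡ 1 (mod 47). 566 ≡ 14 (mod 46). So 6^{566} ≡ 6^{14} ≡ 16 (mod 47)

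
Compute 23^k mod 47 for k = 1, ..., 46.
g^1, g^2, ..., g^{46} mod 47: {23, 12, 41, 3, 22, 36, 29, 9, 19, 14, 40, 27, 10, 42, 26, 34, 30, 32, 31, 8, 43, 2, 46, 24, 35, 6, 44, 25, 11, 18, 38, 28, 33, 7, 20, 37, 5, 21, 13, 17, 15, 16, 39, 4, 45, 1}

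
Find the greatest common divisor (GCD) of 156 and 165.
3

Using the Euclidean algorithm:
156 = 0 × 165 + 156
165 = 1 × 156 + 9
156 = 17 × 9 + 3
9 = 3 × 3 + 0

GCD(156, 165) = 3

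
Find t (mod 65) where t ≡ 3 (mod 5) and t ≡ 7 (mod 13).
M = 5 × 13 = 65. M₁ = 13, y₁ ≡ 2 (mod 5). M₂ = 5, y₂ ≡ 8 (mod 13). t = 3×13×2 + 7×5×8 ≡ 33 (mod 65)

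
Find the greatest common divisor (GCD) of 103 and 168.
1

Using the Euclidean algorithm:
103 = 0 × 168 + 103
168 = 1 × 103 + 65
103 = 1 × 65 + 38
65 = 1 × 38 + 27
38 = 1 × 27 + 11
27 = 2 × 11 + 5
11 = 2 × 5 + 1
5 = 5 × 1 + 0

GCD(103, 168) = 1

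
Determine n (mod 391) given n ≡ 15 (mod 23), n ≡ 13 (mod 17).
268

Using the Chinese Remainder Theorem:
M = product of moduli = 391
For equation 1: M_1 = 17, 17 ≡ 17 (mod 23), inverse of 17 mod 23 is 19 (check: 17 × 19 = 323 ≡ 1 (mod 23))
For equation 2: M_2 = 23, 23 ≡ 6 (mod 17), inverse of 23 mod 17 is 3 (check: 6 × 3 = 18 ≡ 1 (mod 17))
Combine: n ≡ Σ r_i×M_i×(M_i⁻¹ mod m_i) = 15×17×19 + 13×23×3 = 4845 + 897 = 5742
5742 mod 391 = 268
n ≡ 268 (mod 391)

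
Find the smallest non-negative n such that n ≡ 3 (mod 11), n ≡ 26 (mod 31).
212

Using the Chinese Remainder Theorem:
M = product of moduli = 341
For equation 1: M_1 = 31, 31 ≡ 9 (mod 11), inverse of 31 mod 11 is 5 (check: 9 × 5 = 45 ≡ 1 (mod 11))
For equation 2: M_2 = 11, 11 ≡ 11 (mod 31), inverse of 11 mod 31 is 17 (check: 11 × 17 = 187 ≡ 1 (mod 31))
Combine: n ≡ Σ r_i×M_i×(M_i⁻¹ mod m_i) = 3×31×5 + 26×11×17 = 465 + 4862 = 5327
5327 mod 341 = 212
n ≡ 212 (mod 341)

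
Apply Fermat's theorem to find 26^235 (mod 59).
By Fermat: 26^{58} ≡ 1 (mod 59). 235 = 4×58 + 3. So 26^{235} ≡ 26^{3} ≡ 53 (mod 59)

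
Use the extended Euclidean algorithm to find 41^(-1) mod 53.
Extended GCD: 41(22) + 53(-17) = 1. So 41^(-1) ≡ 22 ≡ 22 (mod 53). Verify: 41 × 22 = 902 ≡ 1 (mod 53)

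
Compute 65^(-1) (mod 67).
65^(-1) ≡ 33 (mod 67). Verification: 65 × 33 = 2145 ≡ 1 (mod 67)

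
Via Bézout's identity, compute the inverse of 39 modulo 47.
Extended GCD: 39(-6) + 47(5) = 1. So 39^(-1) ≡ 41 ≡ 41 (mod 47). Verify: 39 × 41 = 1599 ≡ 1 (mod 47)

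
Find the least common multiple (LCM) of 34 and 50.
850

First find GCD(34, 50) using the Euclidean algorithm:
34 = 0 × 50 + 34
50 = 1 × 34 + 16
34 = 2 × 16 + 2
16 = 8 × 2 + 0
GCD(34, 50) = 2

LCM formula: LCM(a, b) = (a × b) / GCD(a, b)
LCM(34, 50) = (34 × 50) / 2
LCM(34, 50) = 1700 / 2
LCM(34, 50) = 850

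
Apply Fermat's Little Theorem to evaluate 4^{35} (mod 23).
16

By Fermat's Little Theorem, a^(p-1) ≡ 1 (mod p) for prime p and gcd(a, p) = 1
Here p = 23, so 4^22 ≡ 1 (mod 23)
We can reduce the exponent: 35 mod 22 = 13
So 4^35 ≡ 4^13 (mod 23)
Computing: 4^13 mod 23 = 16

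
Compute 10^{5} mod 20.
0

Using successive squaring:
Binary expansion of 5: 101
Powers of 10 mod 20 (each is the square of the previous):
  10^1 ≡ 10 (mod 20)
  10^2 ≡ 10² = 100 ≡ 0 (mod 20)
  10^4 ≡ 0² = 0 ≡ 0 (mod 20)
5 = 4 + 1, so 10^5 = 10^4 × 10^1 ≡ 0 × 10 (mod 20)
Multiplying step by step:
  0 × 10 = 0 ≡ 0 (mod 20)
Result: 10^5 ≡ 0 (mod 20)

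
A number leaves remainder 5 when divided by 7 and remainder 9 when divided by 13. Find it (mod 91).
M = 7 × 13 = 91. M₁ = 13, y₁ ≡ 6 (mod 7). M₂ = 7, y₂ ≡ 2 (mod 13). y = 5×13×6 + 9×7×2 ≡ 61 (mod 91)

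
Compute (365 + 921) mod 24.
14

(365 + 921) = 1286
1286 mod 24 = 14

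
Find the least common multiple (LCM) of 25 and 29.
725

First find GCD(25, 29) using the Euclidean algorithm:
25 = 0 × 29 + 25
29 = 1 × 25 + 4
25 = 6 × 4 + 1
4 = 4 × 1 + 0
GCD(25, 29) = 1

LCM formula: LCM(a, b) = (a × b) / GCD(a, b)
LCM(25, 29) = (25 × 29) / 1
LCM(25, 29) = 725 / 1
LCM(25, 29) = 725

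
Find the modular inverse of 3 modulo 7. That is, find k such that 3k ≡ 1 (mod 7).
5

Using Extended Euclidean Algorithm:
gcd(3, 7) = 1
Bezout coefficients: 3 × -2 + 7 × 1 = 1
So 3 × -2 ≡ 1 (mod 7)
The inverse is -2 mod 7 = 5
Verification: 3 × 5 = 15 = 2 × 7 + 1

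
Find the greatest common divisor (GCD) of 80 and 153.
1

Using the Euclidean algorithm:
80 = 0 × 153 + 80
153 = 1 × 80 + 73
80 = 1 × 73 + 7
73 = 10 × 7 + 3
7 = 2 × 3 + 1
3 = 3 × 1 + 0

GCD(80, 153) = 1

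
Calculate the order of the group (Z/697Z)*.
640

Prime factorization: 697 = 17 × 41
Using the formula φ(n) = n × Π(1 - 1/p) for each prime factor p:
φ(697) = 697 × (1 - 1/17) × (1 - 1/41)
φ(697) = 640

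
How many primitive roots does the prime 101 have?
Number of primitive roots mod 101 = φ(100) = 40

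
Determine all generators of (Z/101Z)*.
Primitive roots mod 101: {2, 3, 7, 8, 11, 12, 15, 18, 26, 27, 28, 29, 34, 35, 38, 40, 42, 46, 48, 50, 51, 53, 55, 59, 61, 63, 66, 67, 72, 73, 74, 75, 83, 86, 89, 90, 93, 94, 98, 99}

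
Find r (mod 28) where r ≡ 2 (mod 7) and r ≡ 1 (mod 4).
M = 7 × 4 = 28. M₁ = 4, y₁ ≡ 2 (mod 7). M₂ = 7, y₂ ≡ 3 (mod 4). r = 2×4×2 + 1×7×3 ≡ 9 (mod 28)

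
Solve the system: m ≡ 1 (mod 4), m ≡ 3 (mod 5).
M = 4 × 5 = 20. M₁ = 5, y₁ ≡ 1 (mod 4). M₂ = 4, y₂ ≡ 4 (mod 5). m = 1×5×1 + 3×4×4 ≡ 13 (mod 20)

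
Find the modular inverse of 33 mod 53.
33^(-1) ≡ 45 (mod 53). Verification: 33 × 45 = 1485 ≡ 1 (mod 53)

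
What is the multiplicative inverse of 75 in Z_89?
19

Using Extended Euclidean Algorithm:
gcd(75, 89) = 1
Bezout coefficients: 75 × 19 + 89 × -16 = 1
So 75 × 19 ≡ 1 (mod 89)
The inverse is 19 mod 89 = 19
Verification: 75 × 19 = 1425 = 16 × 89 + 1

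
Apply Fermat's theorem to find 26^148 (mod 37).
By Fermat: 26^{36} ≡ 1 (mod 37). 148 = 4×36 + 4. So 26^{148} ≡ 26^{4} ≡ 26 (mod 37)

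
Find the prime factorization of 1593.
3^3 × 59

Divide by primes starting from smallest:
1593 ÷ 3 = 531
531 ÷ 3 = 177
177 ÷ 3 = 59
59 ÷ 59 = 1

1593 = 3^3 × 59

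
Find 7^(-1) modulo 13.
2

Using Extended Euclidean Algorithm:
gcd(7, 13) = 1
Bezout coefficients: 7 × 2 + 13 × -1 = 1
So 7 × 2 ≡ 1 (mod 13)
The inverse is 2 mod 13 = 2
Verification: 7 × 2 = 14 = 1 × 13 + 1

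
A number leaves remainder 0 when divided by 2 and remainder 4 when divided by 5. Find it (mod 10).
M = 2 × 5 = 10. M₁ = 5, y₁ ≡ 1 (mod 2). M₂ = 2, y₂ ≡ 3 (mod 5). r = 0×5×1 + 4×2×3 ≡ 4 (mod 10)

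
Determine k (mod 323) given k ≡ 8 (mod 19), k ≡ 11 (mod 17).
198

Using the Chinese Remainder Theorem:
M = product of moduli = 323
For equation 1: M_1 = 17, 17 ≡ 17 (mod 19), inverse of 17 mod 19 is 9 (check: 17 × 9 = 153 ≡ 1 (mod 19))
For equation 2: M_2 = 19, 19 ≡ 2 (mod 17), inverse of 19 mod 17 is 9 (check: 2 × 9 = 18 ≡ 1 (mod 17))
Combine: k ≡ Σ r_i×M_i×(M_i⁻¹ mod m_i) = 8×17×9 + 11×19×9 = 1224 + 1881 = 3105
3105 mod 323 = 198
k ≡ 198 (mod 323)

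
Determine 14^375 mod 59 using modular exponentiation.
Using Fermat: 14^{58} ≡ 1 (mod 59). 375 ≡ 27 (mod 58). So 14^{375} ≡ 14^{27} ≡ 31 (mod 59)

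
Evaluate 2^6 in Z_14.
6 = 4 + 2 (binary 110). Repeated squaring mod 14: 2^1 ≡ 2; 2^2 ≡ 2² = 4 ≡ 4; 2^4 ≡ 4² = 16 ≡ 2. Multiply: 2^6 = 2^4 × 2^2 ≡ 2 × 4 (mod 14): 2 × 4 = 8 ≡ 8. So 2^6 ≡ 8 (mod 14).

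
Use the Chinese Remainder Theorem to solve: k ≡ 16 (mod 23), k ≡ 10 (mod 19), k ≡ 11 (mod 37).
11999

Using the Chinese Remainder Theorem:
M = product of moduli = 16169
For equation 1: M_1 = 703, 703 ≡ 13 (mod 23), inverse of 703 mod 23 is 16 (check: 13 × 16 = 208 ≡ 1 (mod 23))
For equation 2: M_2 = 851, 851 ≡ 15 (mod 19), inverse of 851 mod 19 is 14 (check: 15 × 14 = 210 ≡ 1 (mod 19))
For equation 3: M_3 = 437, 437 ≡ 30 (mod 37), inverse of 437 mod 37 is 21 (check: 30 × 21 = 630 ≡ 1 (mod 37))
Combine: k ≡ Σ r_i×M_i×(M_i⁻¹ mod m_i) = 16×703×16 + 10×851×14 + 11×437×21 = 179968 + 119140 + 100947 = 400055
400055 mod 16169 = 11999
k ≡ 11999 (mod 16169)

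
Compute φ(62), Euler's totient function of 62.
30

Prime factorization: 62 = 2 × 31
Using the formula φ(n) = n × Π(1 - 1/p) for each prime factor p:
φ(62) = 62 × (1 - 1/2) × (1 - 1/31)
φ(62) = 30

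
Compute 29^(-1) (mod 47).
29^(-1) ≡ 13 (mod 47). Verification: 29 × 13 = 377 ≡ 1 (mod 47)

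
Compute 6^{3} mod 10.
6

Using successive squaring:
Binary expansion of 3: 11
Powers of 6 mod 10 (each is the square of the previous):
  6^1 ≡ 6 (mod 10)
  6^2 ≡ 6² = 36 ≡ 6 (mod 10)
3 = 2 + 1, so 6^3 = 6^2 × 6^1 ≡ 6 × 6 (mod 10)
Multiplying step by step:
  6 × 6 = 36 ≡ 6 (mod 10)
Result: 6^3 ≡ 6 (mod 10)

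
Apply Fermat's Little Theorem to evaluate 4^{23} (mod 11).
9

By Fermat's Little Theorem, a^(p-1) ≡ 1 (mod p) for prime p and gcd(a, p) = 1
Here p = 11, so 4^10 ≡ 1 (mod 11)
We can reduce the exponent: 23 mod 10 = 3
So 4^23 ≡ 4^3 (mod 11)
Computing: 4^3 mod 11 = 9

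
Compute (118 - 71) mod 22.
3

(118 - 71) = 47
47 mod 22 = 3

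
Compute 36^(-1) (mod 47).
17

Using Extended Euclidean Algorithm:
gcd(36, 47) = 1
Bezout coefficients: 36 × 17 + 47 × -13 = 1
So 36 × 17 ≡ 1 (mod 47)
The inverse is 17 mod 47 = 17
Verification: 36 × 17 = 612 = 13 × 47 + 1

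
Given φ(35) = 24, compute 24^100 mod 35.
By Euler: 24^{24} ≡ 1 (mod 35) since gcd(24, 35) = 1. 100 = 4×24 + 4. So 24^{100} ≡ 24^{4} ≡ 11 (mod 35)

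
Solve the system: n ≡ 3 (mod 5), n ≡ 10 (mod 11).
M = 5 × 11 = 55. M₁ = 11, y₁ ≡ 1 (mod 5). M₂ = 5, y₂ ≡ 9 (mod 11). n = 3×11×1 + 10×5×9 ≡ 43 (mod 55)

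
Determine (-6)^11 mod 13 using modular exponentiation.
Using repeated squaring. (-6) ≡ 7 (mod 13). 11 = 8 + 2 + 1 (binary 1011). Repeated squaring mod 13: 7^1 ≡ 7; 7^2 ≡ 7² = 49 ≡ 10; 7^4 ≡ 10² = 100 ≡ 9; 7^8 ≡ 9² = 81 ≡ 3. Multiply: (-6)^11 ≡ 7^8 × 7^2 × 7^1 ≡ 3 × 10 × 7 (mod 13): 3 × 10 = 30 ≡ 4; 4 × 7 = 28 ≡ 2. So (-6)^11 ≡ 2 (mod 13).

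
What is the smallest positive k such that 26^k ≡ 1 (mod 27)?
Powers of 26 mod 27: 26^1≡26, 26^2≡1. Order = 2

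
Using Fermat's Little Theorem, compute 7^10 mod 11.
By Fermat's Little Theorem, 7^{10} ≡ 1 (mod 11) since 11 is prime and gcd(7, 11) = 1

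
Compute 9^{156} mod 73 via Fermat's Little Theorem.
1

By Fermat's Little Theorem, a^(p-1) ≡ 1 (mod p) for prime p and gcd(a, p) = 1
Here p = 73, so 9^72 ≡ 1 (mod 73)
We can reduce the exponent: 156 mod 72 = 12
So 9^156 ≡ 9^12 (mod 73)
Computing: 9^12 mod 73 = 1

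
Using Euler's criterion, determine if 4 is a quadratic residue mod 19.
By Euler's criterion: 4^{9} ≡ 1 (mod 19). Since this equals 1, 4 is a QR.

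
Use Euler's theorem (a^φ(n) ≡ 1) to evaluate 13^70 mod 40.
By Euler: 13^{16} ≡ 1 (mod 40) since gcd(13, 40) = 1. 70 = 4×16 + 6. So 13^{70} ≡ 13^{6} ≡ 9 (mod 40)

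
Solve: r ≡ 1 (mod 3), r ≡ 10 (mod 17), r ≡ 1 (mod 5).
M = 3 × 17 × 5 = 255. M₁ = 85, y₁ ≡ 1 (mod 3). M₂ = 15, y₂ ≡ 8 (mod 17). M₃ = 51, y₃ ≡ 1 (mod 5). r = 1×85×1 + 10×15×8 + 1×51×1 ≡ 61 (mod 255)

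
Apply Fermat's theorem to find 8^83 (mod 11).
By Fermat: 8^{10} ≡ 1 (mod 11). 83 = 8×10 + 3. So 8^{83} ≡ 8^{3} ≡ 6 (mod 11)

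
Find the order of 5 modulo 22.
Powers of 5 mod 22: 5^1≡5, 5^2≡3, 5^3≡15, 5^4≡9, 5^5≡1. Order = 5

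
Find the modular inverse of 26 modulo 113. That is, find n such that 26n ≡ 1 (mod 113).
100

Using Extended Euclidean Algorithm:
gcd(26, 113) = 1
Bezout coefficients: 26 × -13 + 113 × 3 = 1
So 26 × -13 ≡ 1 (mod 113)
The inverse is -13 mod 113 = 100
Verification: 26 × 100 = 2600 = 23 × 113 + 1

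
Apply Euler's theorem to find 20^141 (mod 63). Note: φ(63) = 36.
By Euler: 20^{36} ≡ 1 (mod 63) since gcd(20, 63) = 1. 141 = 3×36 + 33. So 20^{141} ≡ 20^{33} ≡ 62 (mod 63)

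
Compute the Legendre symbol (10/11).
(10/11) = 10^{5} mod 11 = -1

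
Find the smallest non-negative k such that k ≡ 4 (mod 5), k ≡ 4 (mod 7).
4

Using the Chinese Remainder Theorem:
M = product of moduli = 35
For equation 1: M_1 = 7, 7 ≡ 2 (mod 5), inverse of 7 mod 5 is 3 (check: 2 × 3 = 6 ≡ 1 (mod 5))
For equation 2: M_2 = 5, 5 ≡ 5 (mod 7), inverse of 5 mod 7 is 3 (check: 5 × 3 = 15 ≡ 1 (mod 7))
Combine: k ≡ Σ r_i×M_i×(M_i⁻¹ mod m_i) = 4×7×3 + 4×5×3 = 84 + 60 = 144
144 mod 35 = 4
k ≡ 4 (mod 35)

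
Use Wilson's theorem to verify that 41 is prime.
(40)! mod 41 = 40. Since this equals -1 (mod 41), Wilson confirms 41 is prime.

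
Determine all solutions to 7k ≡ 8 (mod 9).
5

Since gcd(7, 9) = 1 divides 8, a solution exists.
Multiply both sides by the inverse of 7 mod 9:
  7^(-1) mod 9 = 4
  x ≡ 4 × 8 ≡ 32 ≡ 5 (mod 9)
Verification: 7 × 5 = 35 = 3 × 9 + 8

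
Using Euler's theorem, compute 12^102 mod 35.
By Euler: 12^{24} ≡ 1 (mod 35) since gcd(12, 35) = 1. 102 = 4×24 + 6. So 12^{102} ≡ 12^{6} ≡ 29 (mod 35)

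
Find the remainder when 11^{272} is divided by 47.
By Fermat: 11^{46} ≡ 1 (mod 47). 272 = 5×46 + 42. So 11^{272} ≡ 11^{42} ≡ 2 (mod 47)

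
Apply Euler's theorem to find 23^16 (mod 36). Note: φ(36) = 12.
By Euler: 23^{12} ≡ 1 (mod 36) since gcd(23, 36) = 1. 16 = 1×12 + 4. So 23^{16} ≡ 23^{4} ≡ 13 (mod 36)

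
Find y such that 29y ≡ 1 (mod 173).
29^(-1) ≡ 6 (mod 173). Verification: 29 × 6 = 174 ≡ 1 (mod 173)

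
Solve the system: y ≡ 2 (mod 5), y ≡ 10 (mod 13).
M = 5 × 13 = 65. M₁ = 13, y₁ ≡ 2 (mod 5). M₂ = 5, y₂ ≡ 8 (mod 13). y = 2×13×2 + 10×5×8 ≡ 62 (mod 65)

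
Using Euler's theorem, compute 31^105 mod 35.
By Euler: 31^{24} ≡ 1 (mod 35) since gcd(31, 35) = 1. 105 = 4×24 + 9. So 31^{105} ≡ 31^{9} ≡ 6 (mod 35)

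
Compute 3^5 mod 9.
5 = 4 + 1 (binary 101). Repeated squaring mod 9: 3^1 ≡ 3; 3^2 ≡ 3² = 9 ≡ 0; 3^4 ≡ 0² = 0 ≡ 0. Multiply: 3^5 = 3^4 × 3^1 ≡ 0 × 3 (mod 9): 0 × 3 = 0 ≡ 0. So 3^5 ≡ 0 (mod 9).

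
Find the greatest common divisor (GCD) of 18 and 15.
3

Using the Euclidean algorithm:
18 = 1 × 15 + 3
15 = 5 × 3 + 0

GCD(18, 15) = 3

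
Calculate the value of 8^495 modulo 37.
Using Fermat: 8^{36} ≡ 1 (mod 37). 495 ≡ 27 (mod 36). So 8^{495} ≡ 8^{27} ≡ 31 (mod 37)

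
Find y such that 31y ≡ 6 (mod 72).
42

Since gcd(31, 72) = 1 divides 6, a solution exists.
Multiply both sides by the inverse of 31 mod 72:
  31^(-1) mod 72 = 7
  x ≡ 7 × 6 ≡ 42 ≡ 42 (mod 72)
Verification: 31 × 42 = 1302 = 18 × 72 + 6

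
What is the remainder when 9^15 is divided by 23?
Using repeated squaring. 15 = 8 + 4 + 2 + 1 (binary 1111). Repeated squaring mod 23: 9^1 ≡ 9; 9^2 ≡ 9² = 81 ≡ 12; 9^4 ≡ 12² = 144 ≡ 6; 9^8 ≡ 6² = 36 ≡ 13. Multiply: 9^15 = 9^8 × 9^4 × 9^2 × 9^1 ≡ 13 × 6 × 12 × 9 (mod 23): 13 × 6 = 78 ≡ 9; 9 × 12 = 108 ≡ 16; 16 × 9 = 144 ≡ 6. So 9^15 ≡ 6 (mod 23).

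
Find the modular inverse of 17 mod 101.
17^(-1) ≡ 6 (mod 101). Verification: 17 × 6 = 102 ≡ 1 (mod 101)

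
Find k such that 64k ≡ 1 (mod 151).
64^(-1) ≡ 59 (mod 151). Verification: 64 × 59 = 3776 ≡ 1 (mod 151)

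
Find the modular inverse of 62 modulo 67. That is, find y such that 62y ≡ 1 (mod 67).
40

Using Extended Euclidean Algorithm:
gcd(62, 67) = 1
Bezout coefficients: 62 × -27 + 67 × 25 = 1
So 62 × -27 ≡ 1 (mod 67)
The inverse is -27 mod 67 = 40
Verification: 62 × 40 = 2480 = 37 × 67 + 1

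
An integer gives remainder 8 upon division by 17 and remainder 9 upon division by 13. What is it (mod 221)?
M = 17 × 13 = 221. M₁ = 13, y₁ ≡ 4 (mod 17). M₂ = 17, y₂ ≡ 10 (mod 13). x = 8×13×4 + 9×17×10 ≡ 178 (mod 221). The smallest positive such number is 178.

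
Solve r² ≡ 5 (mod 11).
The square roots of 5 mod 11 are 4 and 7. Verify: 4² = 16 ≡ 5 (mod 11)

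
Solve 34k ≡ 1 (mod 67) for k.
34^(-1) ≡ 2 (mod 67). Verification: 34 × 2 = 68 ≡ 1 (mod 67)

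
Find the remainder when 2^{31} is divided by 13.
By Fermat: 2^{12} ≡ 1 (mod 13). 31 = 2×12 + 7. So 2^{31} ≡ 2^{7} ≡ 11 (mod 13)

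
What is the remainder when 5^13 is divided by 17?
Using repeated squaring. 13 = 8 + 4 + 1 (binary 1101). Repeated squaring mod 17: 5^1 ≡ 5; 5^2 ≡ 5² = 25 ≡ 8; 5^4 ≡ 8² = 64 ≡ 13; 5^8 ≡ 13² = 169 ≡ 16. Multiply: 5^13 = 5^8 × 5^4 × 5^1 ≡ 16 × 13 × 5 (mod 17): 16 × 13 = 208 ≡ 4; 4 × 5 = 20 ≡ 3. So 5^13 ≡ 3 (mod 17).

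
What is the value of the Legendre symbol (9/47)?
(9/47) = 9^{23} mod 47 = 1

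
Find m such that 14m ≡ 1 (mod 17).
14^(-1) ≡ 11 (mod 17). Verification: 14 × 11 = 154 ≡ 1 (mod 17)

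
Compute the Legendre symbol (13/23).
(13/23) = 13^{11} mod 23 = 1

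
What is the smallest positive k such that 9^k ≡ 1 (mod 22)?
Powers of 9 mod 22: 9^1≡9, 9^2≡15, 9^3≡3, 9^4≡5, 9^5≡1. Order = 5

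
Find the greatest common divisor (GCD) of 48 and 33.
3

Using the Euclidean algorithm:
48 = 1 × 33 + 15
33 = 2 × 15 + 3
15 = 5 × 3 + 0

GCD(48, 33) = 3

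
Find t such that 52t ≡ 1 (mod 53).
52^(-1) ≡ 52 (mod 53). Verification: 52 × 52 = 2704 ≡ 1 (mod 53)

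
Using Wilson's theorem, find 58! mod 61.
(60)! = (58)! × (59) × (60) ≡ -1 (mod 61). So (58)! ≡ -1 × [(60)(59)]^(-1) ≡ 30 (mod 61)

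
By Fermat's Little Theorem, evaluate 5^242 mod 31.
By Fermat: 5^{30} ≡ 1 (mod 31). 242 ≡ 2 (mod 30). So 5^{242} ≡ 5^{2} ≡ 25 (mod 31)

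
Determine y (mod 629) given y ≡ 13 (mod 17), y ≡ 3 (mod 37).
336

Using the Chinese Remainder Theorem:
M = product of moduli = 629
For equation 1: M_1 = 37, 37 ≡ 3 (mod 17), inverse of 37 mod 17 is 6 (check: 3 × 6 = 18 ≡ 1 (mod 17))
For equation 2: M_2 = 17, 17 ≡ 17 (mod 37), inverse of 17 mod 37 is 24 (check: 17 × 24 = 408 ≡ 1 (mod 37))
Combine: y ≡ Σ r_i×M_i×(M_i⁻¹ mod m_i) = 13×37×6 + 3×17×24 = 2886 + 1224 = 4110
4110 mod 629 = 336
y ≡ 336 (mod 629)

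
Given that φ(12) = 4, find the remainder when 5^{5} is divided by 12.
By Euler: 5^{4} ≡ 1 (mod 12) since gcd(5, 12) = 1. 5 = 1×4 + 1. So 5^{5} ≡ 5^{1} ≡ 5 (mod 12)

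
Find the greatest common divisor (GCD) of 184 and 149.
1

Using the Euclidean algorithm:
184 = 1 × 149 + 35
149 = 4 × 35 + 9
35 = 3 × 9 + 8
9 = 1 × 8 + 1
8 = 8 × 1 + 0

GCD(184, 149) = 1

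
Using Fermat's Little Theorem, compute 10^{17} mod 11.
10

By Fermat's Little Theorem, a^(p-1) ≡ 1 (mod p) for prime p and gcd(a, p) = 1
Here p = 11, so 10^10 ≡ 1 (mod 11)
We can reduce the exponent: 17 mod 10 = 7
So 10^17 ≡ 10^7 (mod 11)
Computing: 10^7 mod 11 = 10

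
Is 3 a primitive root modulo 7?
p - 1 = 6 has prime divisors 2, 3. Check 3^(6/q) mod 7 for each: 3^(6/2) = 3^3 ≡ 6, 3^(6/3) = 3^2 ≡ 2 (mod 7). None of these is 1, so 3 has order 6 = φ(7), so it is a primitive root mod 7.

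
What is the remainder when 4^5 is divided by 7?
5 = 4 + 1 (binary 101). Repeated squaring mod 7: 4^1 ≡ 4; 4^2 ≡ 4² = 16 ≡ 2; 4^4 ≡ 2² = 4 ≡ 4. Multiply: 4^5 = 4^4 × 4^1 ≡ 4 × 4 (mod 7): 4 × 4 = 16 ≡ 2. So 4^5 ≡ 2 (mod 7).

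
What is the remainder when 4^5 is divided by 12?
5 = 4 + 1 (binary 101). Repeated squaring mod 12: 4^1 ≡ 4; 4^2 ≡ 4² = 16 ≡ 4; 4^4 ≡ 4² = 16 ≡ 4. Multiply: 4^5 = 4^4 × 4^1 ≡ 4 × 4 (mod 12): 4 × 4 = 16 ≡ 4. So 4^5 ≡ 4 (mod 12).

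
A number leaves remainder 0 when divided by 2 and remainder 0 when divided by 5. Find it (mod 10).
M = 2 × 5 = 10. M₁ = 5, y₁ ≡ 1 (mod 2). M₂ = 2, y₂ ≡ 3 (mod 5). m = 0×5×1 + 0×2×3 ≡ 0 (mod 10)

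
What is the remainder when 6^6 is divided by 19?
6 = 4 + 2 (binary 110). Repeated squaring mod 19: 6^1 ≡ 6; 6^2 ≡ 6² = 36 ≡ 17; 6^4 ≡ 17² = 289 ≡ 4. Multiply: 6^6 = 6^4 × 6^2 ≡ 4 × 17 (mod 19): 4 × 17 = 68 ≡ 11. So 6^6 ≡ 11 (mod 19).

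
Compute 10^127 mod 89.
Using Fermat: 10^{88} ≡ 1 (mod 89). 127 ≡ 39 (mod 88). So 10^{127} ≡ 10^{39} ≡ 42 (mod 89)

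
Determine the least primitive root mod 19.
p - 1 = 18 has prime divisors 2, 3. h is a primitive root mod 19 iff h^(18/q) ≢ 1 (mod 19) for each such q.
h = 2: 2^9 ≡ 18, 2^6 ≡ 7 (mod 19); none is 1, so 2 has order 18 and is a primitive root.
The smallest primitive root mod 19 is g = 2.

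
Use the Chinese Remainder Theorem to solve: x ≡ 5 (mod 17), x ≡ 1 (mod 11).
56

Using the Chinese Remainder Theorem:
M = product of moduli = 187
For equation 1: M_1 = 11, 11 ≡ 11 (mod 17), inverse of 11 mod 17 is 14 (check: 11 × 14 = 154 ≡ 1 (mod 17))
For equation 2: M_2 = 17, 17 ≡ 6 (mod 11), inverse of 17 mod 11 is 2 (check: 6 × 2 = 12 ≡ 1 (mod 11))
Combine: x ≡ Σ r_i×M_i×(M_i⁻¹ mod m_i) = 5×11×14 + 1×17×2 = 770 + 34 = 804
804 mod 187 = 56
x ≡ 56 (mod 187)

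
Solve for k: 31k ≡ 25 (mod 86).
23

Since gcd(31, 86) = 1 divides 25, a solution exists.
Multiply both sides by the inverse of 31 mod 86:
  31^(-1) mod 86 = 25
  x ≡ 25 × 25 ≡ 625 ≡ 23 (mod 86)
Verification: 31 × 23 = 713 = 8 × 86 + 25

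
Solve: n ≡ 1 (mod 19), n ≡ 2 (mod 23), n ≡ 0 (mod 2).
M = 19 × 23 × 2 = 874. M₁ = 46, y₁ ≡ 12 (mod 19). M₂ = 38, y₂ ≡ 20 (mod 23). M₃ = 437, y₃ ≡ 1 (mod 2). n = 1×46×12 + 2×38×20 + 0×437×1 ≡ 324 (mod 874)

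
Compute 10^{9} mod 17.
7

Using successive squaring:
Binary expansion of 9: 1001
Powers of 10 mod 17 (each is the square of the previous):
  10^1 ≡ 10 (mod 17)
  10^2 ≡ 10² = 100 ≡ 15 (mod 17)
  10^4 ≡ 15² = 225 ≡ 4 (mod 17)
  10^8 ≡ 4² = 16 ≡ 16 (mod 17)
9 = 8 + 1, so 10^9 = 10^8 × 10^1 ≡ 16 × 10 (mod 17)
Multiplying step by step:
  16 × 10 = 160 ≡ 7 (mod 17)
Result: 10^9 ≡ 7 (mod 17)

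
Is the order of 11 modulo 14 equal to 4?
No, the actual order is 3, not 4.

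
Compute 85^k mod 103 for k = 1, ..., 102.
g^1, g^2, ..., g^{102} mod 103: {85, 15, 39, 19, 70, 79, 20, 52, 94, 59, 71, 61, 35, 91, 10, 26, 47, 81, 87, 82, 69, 97, 5, 13, 75, 92, 95, 41, 86, 100, 54, 58, 89, 46, 99, 72, 43, 50, 27, 29, 96, 23, 101, 36, 73, 25, 65, 66, 48, 63, 102, 18, 88, 64, 84, 33, 24, 83, 51, 9, 44, 32, 42, 68, 12, 93, 77, 56, 22, 16, 21, 34, 6, 98, 90, 28, 11, 8, 62, 17, 3, 49, 45, 14, 57, 4, 31, 60, 53, 76, 74, 7, 80, 2, 67, 30, 78, 38, 37, 55, 40, 1}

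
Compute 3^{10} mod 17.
8

Using successive squaring:
Binary expansion of 10: 1010
Powers of 3 mod 17 (each is the square of the previous):
  3^1 ≡ 3 (mod 17)
  3^2 ≡ 3² = 9 ≡ 9 (mod 17)
  3^4 ≡ 9² = 81 ≡ 13 (mod 17)
  3^8 ≡ 13² = 169 ≡ 16 (mod 17)
10 = 8 + 2, so 3^10 = 3^8 × 3^2 ≡ 16 × 9 (mod 17)
Multiplying step by step:
  16 × 9 = 144 ≡ 8 (mod 17)
Result: 3^10 ≡ 8 (mod 17)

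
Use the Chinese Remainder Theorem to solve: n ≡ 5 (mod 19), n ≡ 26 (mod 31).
119

Using the Chinese Remainder Theorem:
M = product of moduli = 589
For equation 1: M_1 = 31, 31 ≡ 12 (mod 19), inverse of 31 mod 19 is 8 (check: 12 × 8 = 96 ≡ 1 (mod 19))
For equation 2: M_2 = 19, 19 ≡ 19 (mod 31), inverse of 19 mod 31 is 18 (check: 19 × 18 = 342 ≡ 1 (mod 31))
Combine: n ≡ Σ r_i×M_i×(M_i⁻¹ mod m_i) = 5×31×8 + 26×19×18 = 1240 + 8892 = 10132
10132 mod 589 = 119
n ≡ 119 (mod 589)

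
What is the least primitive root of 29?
2

A primitive root g modulo p has order p-1 = 28
Prime divisors of 28: [2, 7]
g is a primitive root iff g^(28/q) ≢ 1 (mod 29) for each prime divisor q
Testing small values:
  g = 2: 2^14 ≡ 28, 2^4 ≡ 16 (mod 29) → none is 1, primitive root!
The smallest primitive root is 2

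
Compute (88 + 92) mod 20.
0

(88 + 92) = 180
180 mod 20 = 0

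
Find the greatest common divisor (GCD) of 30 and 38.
2

Using the Euclidean algorithm:
30 = 0 × 38 + 30
38 = 1 × 30 + 8
30 = 3 × 8 + 6
8 = 1 × 6 + 2
6 = 3 × 2 + 0

GCD(30, 38) = 2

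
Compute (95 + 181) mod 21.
3

(95 + 181) = 276
276 mod 21 = 3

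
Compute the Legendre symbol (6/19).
(6/19) = 6^{9} mod 19 = 1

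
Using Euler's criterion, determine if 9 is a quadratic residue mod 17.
By Euler's criterion: 9^{8} ≡ 1 (mod 17). Since this equals 1, 9 is a QR.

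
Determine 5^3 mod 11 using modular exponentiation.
3 = 2 + 1 (binary 11). Repeated squaring mod 11: 5^1 ≡ 5; 5^2 ≡ 5² = 25 ≡ 3. Multiply: 5^3 = 5^2 × 5^1 ≡ 3 × 5 (mod 11): 3 × 5 = 15 ≡ 4. So 5^3 ≡ 4 (mod 11).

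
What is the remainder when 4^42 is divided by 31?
Using Fermat: 4^{30} ≡ 1 (mod 31). 42 ≡ 12 (mod 30). So 4^{42} ≡ 4^{12} ≡ 16 (mod 31)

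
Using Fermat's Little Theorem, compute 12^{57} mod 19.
18

By Fermat's Little Theorem, a^(p-1) ≡ 1 (mod p) for prime p and gcd(a, p) = 1
Here p = 19, so 12^18 ≡ 1 (mod 19)
We can reduce the exponent: 57 mod 18 = 3
So 12^57 ≡ 12^3 (mod 19)
Computing: 12^3 mod 19 = 18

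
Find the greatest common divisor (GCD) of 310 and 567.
1

Using the Euclidean algorithm:
310 = 0 × 567 + 310
567 = 1 × 310 + 257
310 = 1 × 257 + 53
257 = 4 × 53 + 45
53 = 1 × 45 + 8
45 = 5 × 8 + 5
8 = 1 × 5 + 3
5 = 1 × 3 + 2
3 = 1 × 2 + 1
2 = 2 × 1 + 0

GCD(310, 567) = 1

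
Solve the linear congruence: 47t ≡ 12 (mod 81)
33

Since gcd(47, 81) = 1 divides 12, a solution exists.
Multiply both sides by the inverse of 47 mod 81:
  47^(-1) mod 81 = 50
  x ≡ 50 × 12 ≡ 600 ≡ 33 (mod 81)
Verification: 47 × 33 = 1551 = 19 × 81 + 12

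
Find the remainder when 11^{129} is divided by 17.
By Fermat: 11^{16} ≡ 1 (mod 17). 129 = 8×16 + 1. So 11^{129} ≡ 11^{1} ≡ 11 (mod 17)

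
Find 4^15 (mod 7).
Using Fermat: 4^{6} ≡ 1 (mod 7). 15 ≡ 3 (mod 6). So 4^{15} ≡ 4^{3} ≡ 1 (mod 7)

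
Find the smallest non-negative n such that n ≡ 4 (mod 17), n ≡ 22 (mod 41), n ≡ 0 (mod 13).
3302

Using the Chinese Remainder Theorem:
M = product of moduli = 9061
For equation 1: M_1 = 533, 533 ≡ 6 (mod 17), inverse of 533 mod 17 is 3 (check: 6 × 3 = 18 ≡ 1 (mod 17))
For equation 2: M_2 = 221, 221 ≡ 16 (mod 41), inverse of 221 mod 41 is 18 (check: 16 × 18 = 288 ≡ 1 (mod 41))
For equation 3: M_3 = 697, 697 ≡ 8 (mod 13), inverse of 697 mod 13 is 5 (check: 8 × 5 = 40 ≡ 1 (mod 13))
Combine: n ≡ Σ r_i×M_i×(M_i⁻¹ mod m_i) = 4×533×3 + 22×221×18 + 0×697×5 = 6396 + 87516 + 0 = 93912
93912 mod 9061 = 3302
n ≡ 3302 (mod 9061)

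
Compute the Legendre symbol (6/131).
(6/131) = 6^{65} mod 131 = -1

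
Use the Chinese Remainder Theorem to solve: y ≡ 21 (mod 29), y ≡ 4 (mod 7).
137

Using the Chinese Remainder Theorem:
M = product of moduli = 203
For equation 1: M_1 = 7, 7 ≡ 7 (mod 29), inverse of 7 mod 29 is 25 (check: 7 × 25 = 175 ≡ 1 (mod 29))
For equation 2: M_2 = 29, 29 ≡ 1 (mod 7), inverse of 29 mod 7 is 1 (check: 1 × 1 = 1 ≡ 1 (mod 7))
Combine: y ≡ Σ r_i×M_i×(M_i⁻¹ mod m_i) = 21×7×25 + 4×29×1 = 3675 + 116 = 3791
3791 mod 203 = 137
y ≡ 137 (mod 203)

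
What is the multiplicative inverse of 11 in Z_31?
17

Using Extended Euclidean Algorithm:
gcd(11, 31) = 1
Bezout coefficients: 11 × -14 + 31 × 5 = 1
So 11 × -14 ≡ 1 (mod 31)
The inverse is -14 mod 31 = 17
Verification: 11 × 17 = 187 = 6 × 31 + 1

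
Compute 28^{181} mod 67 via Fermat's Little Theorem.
51

By Fermat's Little Theorem, a^(p-1) ≡ 1 (mod p) for prime p and gcd(a, p) = 1
Here p = 67, so 28^66 ≡ 1 (mod 67)
We can reduce the exponent: 181 mod 66 = 49
So 28^181 ≡ 28^49 (mod 67)
Computing: 28^49 mod 67 = 51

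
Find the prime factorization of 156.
2^2 × 3 × 13

Divide by primes starting from smallest:
156 ÷ 2 = 78
78 ÷ 2 = 39
39 ÷ 3 = 13
13 ÷ 13 = 1

156 = 2^2 × 3 × 13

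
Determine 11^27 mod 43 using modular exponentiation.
Using repeated squaring. 27 = 16 + 8 + 2 + 1 (binary 11011). Repeated squaring mod 43: 11^1 ≡ 11; 11^2 ≡ 11² = 121 ≡ 35; 11^4 ≡ 35² = 1225 ≡ 21; 11^8 ≡ 21² = 441 ≡ 11; 11^16 ≡ 11² = 121 ≡ 35. Multiply: 11^27 = 11^16 × 11^8 × 11^2 × 11^1 ≡ 35 × 11 × 35 × 11 (mod 43): 35 × 11 = 385 ≡ 41; 41 × 35 = 1435 ≡ 16; 16 × 11 = 176 ≡ 4. So 11^27 ≡ 4 (mod 43).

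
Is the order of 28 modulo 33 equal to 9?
No, the actual order is 10, not 9.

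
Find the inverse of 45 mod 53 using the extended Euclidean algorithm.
Extended GCD: 45(-20) + 53(17) = 1. So 45^(-1) ≡ 33 ≡ 33 (mod 53). Verify: 45 × 33 = 1485 ≡ 1 (mod 53)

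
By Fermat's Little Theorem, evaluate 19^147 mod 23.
By Fermat: 19^{22} ≡ 1 (mod 23). 147 = 6×22 + 15. So 19^{147} ≡ 19^{15} ≡ 20 (mod 23)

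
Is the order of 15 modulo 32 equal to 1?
No, the actual order is 2, not 1.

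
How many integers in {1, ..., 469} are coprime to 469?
396

Prime factorization: 469 = 7 × 67
Using the formula φ(n) = n × Π(1 - 1/p) for each prime factor p:
φ(469) = 469 × (1 - 1/7) × (1 - 1/67)
φ(469) = 396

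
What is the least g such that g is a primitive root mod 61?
p - 1 = 60 has prime divisors 2, 3, 5. h is a primitive root mod 61 iff h^(60/q) ≢ 1 (mod 61) for each such q.
h = 2: 2^30 ≡ 60, 2^20 ≡ 47, 2^12 ≡ 9 (mod 61); none is 1, so 2 has order 60 and is a primitive root.
The smallest primitive root mod 61 is g = 2.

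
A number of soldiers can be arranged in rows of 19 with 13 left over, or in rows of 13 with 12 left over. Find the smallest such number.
M = 19 × 13 = 247. M₁ = 13, y₁ ≡ 3 (mod 19). M₂ = 19, y₂ ≡ 11 (mod 13). z = 13×13×3 + 12×19×11 ≡ 51 (mod 247). The smallest positive such number is 51.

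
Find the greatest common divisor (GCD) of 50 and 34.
2

Using the Euclidean algorithm:
50 = 1 × 34 + 16
34 = 2 × 16 + 2
16 = 8 × 2 + 0

GCD(50, 34) = 2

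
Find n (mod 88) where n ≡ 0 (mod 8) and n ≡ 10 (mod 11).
M = 8 × 11 = 88. M₁ = 11, y₁ ≡ 3 (mod 8). M₂ = 8, y₂ ≡ 7 (mod 11). n = 0×11×3 + 10×8×7 ≡ 32 (mod 88)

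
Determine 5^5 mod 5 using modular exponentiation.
5 ≡ 0 (mod 5). 5 = 4 + 1 (binary 101). Repeated squaring mod 5: 0^1 ≡ 0; 0^2 ≡ 0² = 0 ≡ 0; 0^4 ≡ 0² = 0 ≡ 0. Multiply: 5^5 ≡ 0^4 × 0^1 ≡ 0 × 0 (mod 5): 0 × 0 = 0 ≡ 0. So 5^5 ≡ 0 (mod 5).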